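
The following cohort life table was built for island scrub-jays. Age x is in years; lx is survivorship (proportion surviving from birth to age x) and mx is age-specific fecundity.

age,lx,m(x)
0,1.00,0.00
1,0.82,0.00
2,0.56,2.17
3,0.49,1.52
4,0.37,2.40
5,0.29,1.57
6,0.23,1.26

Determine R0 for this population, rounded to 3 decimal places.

lx·mx by age: 0, 0, 1.2152, 0.7448, 0.888, 0.4553, 0.2898
R0 = Σ lx·mx = 3.5931 → 3.593

3.593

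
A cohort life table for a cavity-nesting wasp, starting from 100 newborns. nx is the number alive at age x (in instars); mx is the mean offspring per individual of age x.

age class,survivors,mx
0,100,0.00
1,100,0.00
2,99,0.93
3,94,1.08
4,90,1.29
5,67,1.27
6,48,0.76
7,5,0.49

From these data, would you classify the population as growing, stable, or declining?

lx = nx/n0 = nx/100: 1, 1, 0.99, 0.94, 0.9, 0.67, 0.48, 0.05
R0 = Σ lx·mx = 0 + 0 + 0.9207 + 1.0152 + 1.161 + 0.8509 + 0.3648 + 0.0245 = 4.3371
R0 > 1, so the population is growing.

growing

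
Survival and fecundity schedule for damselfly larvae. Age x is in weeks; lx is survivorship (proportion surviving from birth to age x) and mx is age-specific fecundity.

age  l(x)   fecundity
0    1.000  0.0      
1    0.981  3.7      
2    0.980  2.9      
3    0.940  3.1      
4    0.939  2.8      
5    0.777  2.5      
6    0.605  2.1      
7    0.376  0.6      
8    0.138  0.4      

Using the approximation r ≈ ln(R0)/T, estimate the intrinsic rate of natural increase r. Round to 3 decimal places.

R0 = Σ lx·mx = 0 + 3.6297 + 2.842 + 2.914 + 2.6292 + 1.9425 + 1.2705 + 0.2256 + 0.0552 = 15.5087
Σ x·lx·mx = 47.9288; T = 47.9288/15.5087 = 3.09045…
r ≈ ln(R0)/T = ln(15.5087)/3.09045… = 0.88706… → 0.887

0.887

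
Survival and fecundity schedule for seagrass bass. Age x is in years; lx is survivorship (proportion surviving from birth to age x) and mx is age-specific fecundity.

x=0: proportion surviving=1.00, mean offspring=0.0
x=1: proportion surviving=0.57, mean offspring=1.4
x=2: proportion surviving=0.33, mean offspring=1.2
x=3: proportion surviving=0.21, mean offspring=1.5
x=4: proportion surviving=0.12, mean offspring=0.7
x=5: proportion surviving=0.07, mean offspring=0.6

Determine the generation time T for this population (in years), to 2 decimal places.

lx·mx: 0, 0.798, 0.396, 0.315, 0.084, 0.042 → R0 = 1.635
x·lx·mx: 0, 0.798, 0.792, 0.945, 0.336, 0.21 → Σ = 3.081
T = 3.081 / 1.635 = 1.884404… → 1.88

1.88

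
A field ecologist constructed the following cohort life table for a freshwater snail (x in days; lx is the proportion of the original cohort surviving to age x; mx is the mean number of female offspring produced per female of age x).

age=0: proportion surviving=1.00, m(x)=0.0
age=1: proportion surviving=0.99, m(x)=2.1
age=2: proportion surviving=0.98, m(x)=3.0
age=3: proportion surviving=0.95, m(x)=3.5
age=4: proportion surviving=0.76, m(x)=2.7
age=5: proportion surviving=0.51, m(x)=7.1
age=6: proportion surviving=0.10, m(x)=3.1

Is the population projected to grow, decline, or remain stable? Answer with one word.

R0 = Σ lx·mx = 0 + 2.079 + 2.94 + 3.325 + 2.052 + 3.621 + 0.31 = 14.327
R0 > 1, so the population is growing.

growing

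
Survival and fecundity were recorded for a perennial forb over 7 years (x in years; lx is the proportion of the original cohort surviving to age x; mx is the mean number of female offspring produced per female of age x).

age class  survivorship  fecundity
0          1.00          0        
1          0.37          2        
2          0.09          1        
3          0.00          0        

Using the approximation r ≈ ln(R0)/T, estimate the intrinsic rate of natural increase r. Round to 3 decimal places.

R0 = Σ lx·mx = 0 + 0.74 + 0.09 + 0 = 0.83
Σ x·lx·mx = 0.92; T = 0.92/0.83 = 1.10843…
r ≈ ln(R0)/T = ln(0.83)/1.10843… = -0.1681… → -0.168

-0.168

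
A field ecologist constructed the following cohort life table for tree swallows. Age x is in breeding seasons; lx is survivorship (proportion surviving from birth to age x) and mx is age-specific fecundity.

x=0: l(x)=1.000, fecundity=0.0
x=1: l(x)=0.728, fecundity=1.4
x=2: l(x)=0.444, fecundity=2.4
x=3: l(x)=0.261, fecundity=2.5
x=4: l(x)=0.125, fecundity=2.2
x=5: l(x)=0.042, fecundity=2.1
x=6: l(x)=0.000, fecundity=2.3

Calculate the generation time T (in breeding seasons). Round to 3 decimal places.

2.144

lx·mx: 0, 1.0192, 1.0656, 0.6525, 0.275, 0.0882, 0 → R0 = 3.1005
x·lx·mx: 0, 1.0192, 2.1312, 1.9575, 1.1, 0.441, 0 → Σ = 6.6489
T = 6.6489 / 3.1005 = 2.144461… → 2.144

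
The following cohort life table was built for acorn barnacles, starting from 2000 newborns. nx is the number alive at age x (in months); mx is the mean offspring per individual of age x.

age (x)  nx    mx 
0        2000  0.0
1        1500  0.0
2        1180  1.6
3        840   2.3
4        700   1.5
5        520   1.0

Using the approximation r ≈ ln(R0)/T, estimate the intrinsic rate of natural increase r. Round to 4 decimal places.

0.3264

lx = nx/n0 = nx/2000: 1, 0.75, 0.59, 0.42, 0.35, 0.26
R0 = Σ lx·mx = 0 + 0 + 0.944 + 0.966 + 0.525 + 0.26 = 2.695
Σ x·lx·mx = 8.186; T = 8.186/2.695 = 3.03748…
r ≈ ln(R0)/T = ln(2.695)/3.03748… = 0.326389… → 0.3264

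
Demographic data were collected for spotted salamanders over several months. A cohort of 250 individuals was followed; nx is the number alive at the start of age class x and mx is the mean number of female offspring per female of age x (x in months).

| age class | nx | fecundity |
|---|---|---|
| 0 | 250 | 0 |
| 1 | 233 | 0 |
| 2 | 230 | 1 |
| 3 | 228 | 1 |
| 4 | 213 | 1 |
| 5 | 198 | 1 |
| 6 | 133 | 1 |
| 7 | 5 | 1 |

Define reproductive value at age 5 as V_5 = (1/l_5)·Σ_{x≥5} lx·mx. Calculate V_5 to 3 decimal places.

1.697

lx = nx/n0 = nx/250: 1, 0.932, 0.92, 0.912, 0.852, 0.792, 0.532, 0.02
lx·mx for x ≥ 5: 0.792, 0.532, 0.02 → sum = 1.344
V_5 = 1.344 / l_5 = 1.344 / 0.792 = 1.69697… → 1.697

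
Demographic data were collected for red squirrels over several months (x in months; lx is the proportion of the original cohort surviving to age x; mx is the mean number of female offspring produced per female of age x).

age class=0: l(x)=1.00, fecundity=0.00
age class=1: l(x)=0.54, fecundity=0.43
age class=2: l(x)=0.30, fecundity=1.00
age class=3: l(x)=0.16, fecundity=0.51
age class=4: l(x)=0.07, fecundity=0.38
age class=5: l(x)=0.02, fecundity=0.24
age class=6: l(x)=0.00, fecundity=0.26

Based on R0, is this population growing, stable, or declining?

R0 = Σ lx·mx = 0 + 0.2322 + 0.3 + 0.0816 + 0.0266 + 0.0048 + 0 = 0.6452
R0 < 1, so the population is declining.

declining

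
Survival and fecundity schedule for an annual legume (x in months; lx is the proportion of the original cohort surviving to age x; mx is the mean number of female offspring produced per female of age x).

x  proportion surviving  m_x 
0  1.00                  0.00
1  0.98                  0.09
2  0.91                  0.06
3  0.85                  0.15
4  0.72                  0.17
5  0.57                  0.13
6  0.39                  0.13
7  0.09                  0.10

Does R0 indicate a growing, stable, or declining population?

declining

R0 = Σ lx·mx = 0 + 0.0882 + 0.0546 + 0.1275 + 0.1224 + 0.0741 + 0.0507 + 0.009 = 0.5265
R0 < 1, so the population is declining.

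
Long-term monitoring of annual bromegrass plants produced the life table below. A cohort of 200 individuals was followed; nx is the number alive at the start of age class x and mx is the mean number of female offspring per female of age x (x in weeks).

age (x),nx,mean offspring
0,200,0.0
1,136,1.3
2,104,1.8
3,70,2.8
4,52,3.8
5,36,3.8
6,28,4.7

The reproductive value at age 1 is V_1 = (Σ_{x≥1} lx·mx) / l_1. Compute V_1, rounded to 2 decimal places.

lx = nx/n0 = nx/200: 1, 0.68, 0.52, 0.35, 0.26, 0.18, 0.14
lx·mx for x ≥ 1: 0.884, 0.936, 0.98, 0.988, 0.684, 0.658 → sum = 5.13
V_1 = 5.13 / l_1 = 5.13 / 0.68 = 7.544118… → 7.54

7.54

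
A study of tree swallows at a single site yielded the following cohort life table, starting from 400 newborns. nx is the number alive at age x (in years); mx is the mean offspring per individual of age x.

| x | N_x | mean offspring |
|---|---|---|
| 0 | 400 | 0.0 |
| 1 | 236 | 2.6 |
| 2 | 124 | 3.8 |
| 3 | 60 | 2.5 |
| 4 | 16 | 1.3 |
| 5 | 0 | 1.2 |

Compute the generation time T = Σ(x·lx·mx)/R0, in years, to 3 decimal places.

1.664

lx = nx/n0 = nx/400: 1, 0.59, 0.31, 0.15, 0.04, 0
lx·mx: 0, 1.534, 1.178, 0.375, 0.052, 0 → R0 = 3.139
x·lx·mx: 0, 1.534, 2.356, 1.125, 0.208, 0 → Σ = 5.223
T = 5.223 / 3.139 = 1.663906… → 1.664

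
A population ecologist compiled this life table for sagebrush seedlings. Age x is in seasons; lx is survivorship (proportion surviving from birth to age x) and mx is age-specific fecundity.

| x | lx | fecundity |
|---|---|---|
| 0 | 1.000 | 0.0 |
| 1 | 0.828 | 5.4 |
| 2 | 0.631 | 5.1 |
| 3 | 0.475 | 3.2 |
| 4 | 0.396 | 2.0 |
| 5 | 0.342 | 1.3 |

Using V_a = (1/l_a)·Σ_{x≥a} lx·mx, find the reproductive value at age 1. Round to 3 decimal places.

lx·mx for x ≥ 1: 4.4712, 3.2181, 1.52, 0.792, 0.4446 → sum = 10.4459
V_1 = 10.4459 / l_1 = 10.4459 / 0.828 = 12.615821… → 12.616

12.616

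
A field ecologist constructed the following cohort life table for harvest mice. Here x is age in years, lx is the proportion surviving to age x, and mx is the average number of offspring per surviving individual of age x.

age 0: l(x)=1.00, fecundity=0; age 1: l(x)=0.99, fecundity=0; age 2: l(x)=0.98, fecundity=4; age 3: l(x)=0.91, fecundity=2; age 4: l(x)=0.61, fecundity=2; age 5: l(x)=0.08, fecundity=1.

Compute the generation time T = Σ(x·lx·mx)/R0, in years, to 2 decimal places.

lx·mx: 0, 0, 3.92, 1.82, 1.22, 0.08 → R0 = 7.04
x·lx·mx: 0, 0, 7.84, 5.46, 4.88, 0.4 → Σ = 18.58
T = 18.58 / 7.04 = 2.639205… → 2.64

2.64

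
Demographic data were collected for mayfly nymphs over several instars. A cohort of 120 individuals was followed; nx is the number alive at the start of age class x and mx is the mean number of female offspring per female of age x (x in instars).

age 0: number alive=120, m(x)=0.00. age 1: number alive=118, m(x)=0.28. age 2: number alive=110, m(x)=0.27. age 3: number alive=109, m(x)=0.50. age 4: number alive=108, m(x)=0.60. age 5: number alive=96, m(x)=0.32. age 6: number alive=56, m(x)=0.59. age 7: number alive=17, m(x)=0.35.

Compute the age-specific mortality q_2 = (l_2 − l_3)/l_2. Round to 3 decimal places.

lx = nx/n0 = nx/120: 1, 0.98333…, 0.91667…, 0.90833…, 0.9, 0.8, 0.46667…, 0.14167…
q_2 = (l_2 − l_3) / l_2 = (0.916667… − 0.908333…) / 0.916667…
     = 0.008333… / 0.916667… = 0.009091… → 0.009

0.009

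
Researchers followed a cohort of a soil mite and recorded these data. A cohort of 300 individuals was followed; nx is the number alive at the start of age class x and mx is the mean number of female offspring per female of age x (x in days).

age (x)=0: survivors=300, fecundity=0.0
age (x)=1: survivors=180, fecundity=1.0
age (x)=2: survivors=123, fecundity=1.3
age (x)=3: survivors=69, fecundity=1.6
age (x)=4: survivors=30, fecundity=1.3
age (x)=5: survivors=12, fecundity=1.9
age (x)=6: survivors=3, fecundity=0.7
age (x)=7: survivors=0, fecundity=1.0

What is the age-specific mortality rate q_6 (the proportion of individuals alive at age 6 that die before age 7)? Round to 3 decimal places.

1.000

lx = nx/n0 = nx/300: 1, 0.6, 0.41, 0.23, 0.1, 0.04, 0.01, 0
q_6 = (l_6 − l_7) / l_6 = (0.01 − 0) / 0.01
     = 0.01 / 0.01 = 1 → 1.000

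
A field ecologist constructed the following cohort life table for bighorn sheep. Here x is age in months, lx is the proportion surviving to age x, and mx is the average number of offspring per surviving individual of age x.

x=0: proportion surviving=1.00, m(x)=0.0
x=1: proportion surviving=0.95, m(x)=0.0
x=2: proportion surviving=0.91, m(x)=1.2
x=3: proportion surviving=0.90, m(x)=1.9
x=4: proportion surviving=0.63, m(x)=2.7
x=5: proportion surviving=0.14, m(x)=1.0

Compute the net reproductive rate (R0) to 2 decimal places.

lx·mx by age: 0, 0, 1.092, 1.71, 1.701, 0.14
R0 = Σ lx·mx = 4.643 → 4.64

4.64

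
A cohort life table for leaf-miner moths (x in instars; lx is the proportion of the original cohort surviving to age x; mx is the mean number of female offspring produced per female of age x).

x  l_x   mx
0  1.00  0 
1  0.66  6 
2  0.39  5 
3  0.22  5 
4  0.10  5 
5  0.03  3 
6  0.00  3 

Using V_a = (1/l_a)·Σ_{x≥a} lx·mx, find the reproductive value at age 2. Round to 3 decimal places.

9.333

lx·mx for x ≥ 2: 1.95, 1.1, 0.5, 0.09, 0 → sum = 3.64
V_2 = 3.64 / l_2 = 3.64 / 0.39 = 9.333333… → 9.333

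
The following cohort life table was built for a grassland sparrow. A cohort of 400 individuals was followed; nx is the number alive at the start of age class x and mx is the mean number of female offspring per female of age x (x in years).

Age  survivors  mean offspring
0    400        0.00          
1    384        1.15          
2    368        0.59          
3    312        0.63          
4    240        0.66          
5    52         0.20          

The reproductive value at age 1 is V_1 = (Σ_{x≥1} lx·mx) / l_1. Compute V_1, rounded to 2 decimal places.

2.67

lx = nx/n0 = nx/400: 1, 0.96, 0.92, 0.78, 0.6, 0.13
lx·mx for x ≥ 1: 1.104, 0.5428, 0.4914, 0.396, 0.026 → sum = 2.5602
V_1 = 2.5602 / l_1 = 2.5602 / 0.96 = 2.666875 → 2.67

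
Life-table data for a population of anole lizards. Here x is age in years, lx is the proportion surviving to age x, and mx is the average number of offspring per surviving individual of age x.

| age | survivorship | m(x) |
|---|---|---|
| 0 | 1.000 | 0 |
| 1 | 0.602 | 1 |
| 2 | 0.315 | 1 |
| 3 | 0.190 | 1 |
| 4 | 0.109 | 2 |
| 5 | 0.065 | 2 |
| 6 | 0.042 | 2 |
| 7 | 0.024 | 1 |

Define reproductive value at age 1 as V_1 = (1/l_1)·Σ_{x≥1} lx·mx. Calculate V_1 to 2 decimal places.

2.60

lx·mx for x ≥ 1: 0.602, 0.315, 0.19, 0.218, 0.13, 0.084, 0.024 → sum = 1.563
V_1 = 1.563 / l_1 = 1.563 / 0.602 = 2.596346… → 2.60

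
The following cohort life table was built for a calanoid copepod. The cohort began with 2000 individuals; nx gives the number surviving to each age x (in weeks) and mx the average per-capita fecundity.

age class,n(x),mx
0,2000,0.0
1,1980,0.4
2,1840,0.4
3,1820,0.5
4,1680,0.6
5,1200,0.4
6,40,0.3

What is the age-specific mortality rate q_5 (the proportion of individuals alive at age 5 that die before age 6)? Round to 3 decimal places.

lx = nx/n0 = nx/2000: 1, 0.99, 0.92, 0.91, 0.84, 0.6, 0.02
q_5 = (l_5 − l_6) / l_5 = (0.6 − 0.02) / 0.6
     = 0.58 / 0.6 = 0.966667… → 0.967

0.967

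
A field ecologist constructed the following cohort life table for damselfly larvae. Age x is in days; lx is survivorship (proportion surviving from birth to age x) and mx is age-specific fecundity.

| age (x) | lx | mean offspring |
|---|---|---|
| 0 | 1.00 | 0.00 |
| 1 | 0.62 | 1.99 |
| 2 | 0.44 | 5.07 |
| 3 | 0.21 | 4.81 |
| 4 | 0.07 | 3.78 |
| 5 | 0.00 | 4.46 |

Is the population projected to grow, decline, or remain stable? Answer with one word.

R0 = Σ lx·mx = 0 + 1.2338 + 2.2308 + 1.0101 + 0.2646 + 0 = 4.7393
R0 > 1, so the population is growing.

growing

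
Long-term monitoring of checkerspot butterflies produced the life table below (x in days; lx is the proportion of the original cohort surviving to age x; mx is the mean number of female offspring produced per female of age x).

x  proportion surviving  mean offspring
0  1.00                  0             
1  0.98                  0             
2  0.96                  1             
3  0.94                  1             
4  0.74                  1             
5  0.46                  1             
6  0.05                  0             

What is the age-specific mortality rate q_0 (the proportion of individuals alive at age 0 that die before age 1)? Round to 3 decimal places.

q_0 = (l_0 − l_1) / l_0 = (1 − 0.98) / 1
     = 0.02 / 1 = 0.02 → 0.020

0.020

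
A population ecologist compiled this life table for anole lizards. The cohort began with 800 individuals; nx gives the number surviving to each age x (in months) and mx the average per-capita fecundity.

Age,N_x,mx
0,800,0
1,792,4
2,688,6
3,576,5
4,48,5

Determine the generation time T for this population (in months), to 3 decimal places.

2.018

lx = nx/n0 = nx/800: 1, 0.99, 0.86, 0.72, 0.06
lx·mx: 0, 3.96, 5.16, 3.6, 0.3 → R0 = 13.02
x·lx·mx: 0, 3.96, 10.32, 10.8, 1.2 → Σ = 26.28
T = 26.28 / 13.02 = 2.018433… → 2.018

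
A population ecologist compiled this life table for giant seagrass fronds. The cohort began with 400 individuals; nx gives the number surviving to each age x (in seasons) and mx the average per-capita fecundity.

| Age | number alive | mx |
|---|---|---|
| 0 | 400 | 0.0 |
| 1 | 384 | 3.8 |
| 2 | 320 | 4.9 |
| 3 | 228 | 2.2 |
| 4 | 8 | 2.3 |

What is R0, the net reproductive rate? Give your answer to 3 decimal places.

lx = nx/n0 = nx/400: 1, 0.96, 0.8, 0.57, 0.02
lx·mx by age: 0, 3.648, 3.92, 1.254, 0.046
R0 = Σ lx·mx = 8.868 → 8.868

8.868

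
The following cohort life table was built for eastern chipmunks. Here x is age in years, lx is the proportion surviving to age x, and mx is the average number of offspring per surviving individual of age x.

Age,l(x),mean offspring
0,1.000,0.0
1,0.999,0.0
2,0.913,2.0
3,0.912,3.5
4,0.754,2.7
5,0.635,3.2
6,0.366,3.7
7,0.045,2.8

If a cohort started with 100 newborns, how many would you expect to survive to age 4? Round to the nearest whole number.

Expected survivors = N0 · l_4 = 100 × 0.754 = 75.4 → 75

75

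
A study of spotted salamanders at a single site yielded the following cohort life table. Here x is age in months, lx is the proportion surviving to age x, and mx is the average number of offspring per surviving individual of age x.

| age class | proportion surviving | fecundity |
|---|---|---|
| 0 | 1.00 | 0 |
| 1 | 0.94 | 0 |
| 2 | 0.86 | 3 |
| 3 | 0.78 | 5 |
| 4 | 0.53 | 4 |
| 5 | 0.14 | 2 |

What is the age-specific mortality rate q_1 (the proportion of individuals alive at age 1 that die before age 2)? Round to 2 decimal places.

q_1 = (l_1 − l_2) / l_1 = (0.94 − 0.86) / 0.94
     = 0.08 / 0.94 = 0.085106… → 0.09

0.09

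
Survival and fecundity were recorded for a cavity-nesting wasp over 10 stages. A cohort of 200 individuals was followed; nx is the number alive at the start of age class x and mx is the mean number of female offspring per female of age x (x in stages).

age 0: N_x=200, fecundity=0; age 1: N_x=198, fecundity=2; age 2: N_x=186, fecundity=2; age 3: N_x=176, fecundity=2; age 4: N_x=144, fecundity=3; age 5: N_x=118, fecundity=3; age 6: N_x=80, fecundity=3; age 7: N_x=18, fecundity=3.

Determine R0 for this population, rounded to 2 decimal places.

lx = nx/n0 = nx/200: 1, 0.99, 0.93, 0.88, 0.72, 0.59, 0.4, 0.09
lx·mx by age: 0, 1.98, 1.86, 1.76, 2.16, 1.77, 1.2, 0.27
R0 = Σ lx·mx = 11 → 11.00

11.00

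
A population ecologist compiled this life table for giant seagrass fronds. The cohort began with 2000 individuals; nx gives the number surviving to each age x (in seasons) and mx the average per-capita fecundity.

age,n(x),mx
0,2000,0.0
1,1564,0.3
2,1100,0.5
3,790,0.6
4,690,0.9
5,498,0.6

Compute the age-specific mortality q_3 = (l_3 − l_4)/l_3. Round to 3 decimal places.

0.127

lx = nx/n0 = nx/2000: 1, 0.782, 0.55, 0.395, 0.345, 0.249
q_3 = (l_3 − l_4) / l_3 = (0.395 − 0.345) / 0.395
     = 0.05 / 0.395 = 0.126582… → 0.127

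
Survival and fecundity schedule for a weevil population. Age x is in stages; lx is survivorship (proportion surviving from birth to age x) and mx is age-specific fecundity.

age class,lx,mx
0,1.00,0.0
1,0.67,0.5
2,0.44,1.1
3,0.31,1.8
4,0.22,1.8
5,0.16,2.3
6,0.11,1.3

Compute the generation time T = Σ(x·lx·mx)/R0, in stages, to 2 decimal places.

3.18

lx·mx: 0, 0.335, 0.484, 0.558, 0.396, 0.368, 0.143 → R0 = 2.284
x·lx·mx: 0, 0.335, 0.968, 1.674, 1.584, 1.84, 0.858 → Σ = 7.259
T = 7.259 / 2.284 = 3.178196… → 3.18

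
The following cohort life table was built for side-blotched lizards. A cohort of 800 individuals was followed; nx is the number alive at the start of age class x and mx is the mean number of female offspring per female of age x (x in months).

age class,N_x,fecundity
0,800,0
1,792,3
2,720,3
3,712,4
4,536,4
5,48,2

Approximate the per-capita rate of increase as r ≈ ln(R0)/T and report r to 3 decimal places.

lx = nx/n0 = nx/800: 1, 0.99, 0.9, 0.89, 0.67, 0.06
R0 = Σ lx·mx = 0 + 2.97 + 2.7 + 3.56 + 2.68 + 0.12 = 12.03
Σ x·lx·mx = 30.37; T = 30.37/12.03 = 2.52452…
r ≈ ln(R0)/T = ln(12.03)/2.52452… = 0.9853… → 0.985

0.985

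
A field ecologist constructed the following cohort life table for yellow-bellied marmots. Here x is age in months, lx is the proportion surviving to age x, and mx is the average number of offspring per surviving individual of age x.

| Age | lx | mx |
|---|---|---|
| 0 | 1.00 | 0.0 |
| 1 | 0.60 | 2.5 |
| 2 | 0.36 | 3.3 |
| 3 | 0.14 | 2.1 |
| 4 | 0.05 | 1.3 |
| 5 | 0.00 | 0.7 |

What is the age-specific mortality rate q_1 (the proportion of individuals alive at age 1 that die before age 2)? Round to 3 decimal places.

q_1 = (l_1 − l_2) / l_1 = (0.6 − 0.36) / 0.6
     = 0.24 / 0.6 = 0.4 → 0.400

0.400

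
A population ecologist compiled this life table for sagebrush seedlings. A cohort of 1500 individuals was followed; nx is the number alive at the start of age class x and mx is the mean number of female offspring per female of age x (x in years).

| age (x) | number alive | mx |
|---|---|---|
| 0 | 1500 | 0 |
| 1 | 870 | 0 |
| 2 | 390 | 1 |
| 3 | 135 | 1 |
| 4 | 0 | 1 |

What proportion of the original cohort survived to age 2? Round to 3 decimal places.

0.260

l_2 = n_2/n_0 = 390/1500 = 0.26 → 0.260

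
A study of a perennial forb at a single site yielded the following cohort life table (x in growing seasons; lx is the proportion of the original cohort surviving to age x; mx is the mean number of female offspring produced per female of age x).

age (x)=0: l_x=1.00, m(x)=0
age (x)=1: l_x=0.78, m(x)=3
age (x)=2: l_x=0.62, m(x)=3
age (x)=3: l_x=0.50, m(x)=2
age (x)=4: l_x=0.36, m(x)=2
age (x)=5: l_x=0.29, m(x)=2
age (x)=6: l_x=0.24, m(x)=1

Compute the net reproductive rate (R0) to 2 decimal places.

6.74

lx·mx by age: 0, 2.34, 1.86, 1, 0.72, 0.58, 0.24
R0 = Σ lx·mx = 6.74 → 6.74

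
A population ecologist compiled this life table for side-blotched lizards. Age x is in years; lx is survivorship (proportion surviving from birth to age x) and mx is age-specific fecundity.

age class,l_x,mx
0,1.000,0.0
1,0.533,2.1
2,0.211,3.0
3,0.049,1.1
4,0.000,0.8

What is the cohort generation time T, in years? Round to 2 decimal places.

lx·mx: 0, 1.1193, 0.633, 0.0539, 0 → R0 = 1.8062
x·lx·mx: 0, 1.1193, 1.266, 0.1617, 0 → Σ = 2.547
T = 2.547 / 1.8062 = 1.410143… → 1.41

1.41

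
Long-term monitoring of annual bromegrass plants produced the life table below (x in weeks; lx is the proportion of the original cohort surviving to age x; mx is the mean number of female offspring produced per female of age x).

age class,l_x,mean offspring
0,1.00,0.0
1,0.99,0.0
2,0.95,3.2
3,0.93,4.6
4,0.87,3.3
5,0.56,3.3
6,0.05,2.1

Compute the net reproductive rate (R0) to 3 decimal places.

12.142

lx·mx by age: 0, 0, 3.04, 4.278, 2.871, 1.848, 0.105
R0 = Σ lx·mx = 12.142 → 12.142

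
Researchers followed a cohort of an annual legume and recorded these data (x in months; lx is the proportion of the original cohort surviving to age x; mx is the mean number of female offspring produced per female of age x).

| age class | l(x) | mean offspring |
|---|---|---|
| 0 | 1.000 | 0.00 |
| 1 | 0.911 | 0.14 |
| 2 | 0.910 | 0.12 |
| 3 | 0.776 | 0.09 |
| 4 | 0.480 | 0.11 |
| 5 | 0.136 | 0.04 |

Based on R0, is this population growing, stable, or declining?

R0 = Σ lx·mx = 0 + 0.12754 + 0.1092 + 0.06984 + 0.0528 + 0.00544 = 0.36482
R0 < 1, so the population is declining.

declining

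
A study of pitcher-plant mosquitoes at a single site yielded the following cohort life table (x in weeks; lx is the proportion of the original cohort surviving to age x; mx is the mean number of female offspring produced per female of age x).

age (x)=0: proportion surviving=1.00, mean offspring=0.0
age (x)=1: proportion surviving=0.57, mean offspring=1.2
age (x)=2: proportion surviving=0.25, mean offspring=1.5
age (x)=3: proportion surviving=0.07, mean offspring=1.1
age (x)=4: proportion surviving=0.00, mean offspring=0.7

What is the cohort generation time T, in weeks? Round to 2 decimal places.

1.47

lx·mx: 0, 0.684, 0.375, 0.077, 0 → R0 = 1.136
x·lx·mx: 0, 0.684, 0.75, 0.231, 0 → Σ = 1.665
T = 1.665 / 1.136 = 1.465669… → 1.47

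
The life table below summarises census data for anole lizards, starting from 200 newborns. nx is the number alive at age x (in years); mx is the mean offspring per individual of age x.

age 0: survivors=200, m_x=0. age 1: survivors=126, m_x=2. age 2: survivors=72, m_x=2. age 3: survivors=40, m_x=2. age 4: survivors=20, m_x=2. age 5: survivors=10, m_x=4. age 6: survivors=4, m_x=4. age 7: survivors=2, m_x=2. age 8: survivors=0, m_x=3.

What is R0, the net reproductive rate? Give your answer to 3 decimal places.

2.880

lx = nx/n0 = nx/200: 1, 0.63, 0.36, 0.2, 0.1, 0.05, 0.02, 0.01, 0
lx·mx by age: 0, 1.26, 0.72, 0.4, 0.2, 0.2, 0.08, 0.02, 0
R0 = Σ lx·mx = 2.88 → 2.880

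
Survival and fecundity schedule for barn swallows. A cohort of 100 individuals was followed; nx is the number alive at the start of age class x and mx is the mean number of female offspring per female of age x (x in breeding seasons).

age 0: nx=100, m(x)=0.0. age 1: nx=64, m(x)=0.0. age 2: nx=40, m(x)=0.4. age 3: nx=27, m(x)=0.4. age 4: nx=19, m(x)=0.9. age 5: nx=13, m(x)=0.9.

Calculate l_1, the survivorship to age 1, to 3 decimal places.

l_1 = n_1/n_0 = 64/100 = 0.64 → 0.640

0.640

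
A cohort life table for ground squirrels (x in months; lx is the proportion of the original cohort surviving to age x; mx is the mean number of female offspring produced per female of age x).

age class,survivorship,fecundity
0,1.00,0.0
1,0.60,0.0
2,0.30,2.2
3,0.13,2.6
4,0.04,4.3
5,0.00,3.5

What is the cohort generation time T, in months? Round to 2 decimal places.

lx·mx: 0, 0, 0.66, 0.338, 0.172, 0 → R0 = 1.17
x·lx·mx: 0, 0, 1.32, 1.014, 0.688, 0 → Σ = 3.022
T = 3.022 / 1.17 = 2.582906… → 2.58

2.58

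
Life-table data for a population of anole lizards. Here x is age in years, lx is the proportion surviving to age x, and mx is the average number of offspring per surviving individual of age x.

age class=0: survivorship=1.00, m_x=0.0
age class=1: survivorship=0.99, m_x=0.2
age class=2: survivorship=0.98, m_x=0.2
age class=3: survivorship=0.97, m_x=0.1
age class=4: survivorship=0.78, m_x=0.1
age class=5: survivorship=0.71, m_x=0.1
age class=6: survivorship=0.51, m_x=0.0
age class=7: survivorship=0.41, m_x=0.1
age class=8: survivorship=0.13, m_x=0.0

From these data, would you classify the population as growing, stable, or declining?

declining

R0 = Σ lx·mx = 0 + 0.198 + 0.196 + 0.097 + 0.078 + 0.071 + 0 + 0.041 + 0 = 0.681
R0 < 1, so the population is declining.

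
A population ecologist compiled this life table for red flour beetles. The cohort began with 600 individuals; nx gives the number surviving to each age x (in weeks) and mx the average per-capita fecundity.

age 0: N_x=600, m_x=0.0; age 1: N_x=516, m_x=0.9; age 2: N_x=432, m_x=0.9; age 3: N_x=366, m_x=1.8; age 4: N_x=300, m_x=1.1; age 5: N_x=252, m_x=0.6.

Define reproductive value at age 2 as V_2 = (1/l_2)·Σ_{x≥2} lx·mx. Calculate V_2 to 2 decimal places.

lx = nx/n0 = nx/600: 1, 0.86, 0.72, 0.61, 0.5, 0.42
lx·mx for x ≥ 2: 0.648, 1.098, 0.55, 0.252 → sum = 2.548
V_2 = 2.548 / l_2 = 2.548 / 0.72 = 3.538889… → 3.54

3.54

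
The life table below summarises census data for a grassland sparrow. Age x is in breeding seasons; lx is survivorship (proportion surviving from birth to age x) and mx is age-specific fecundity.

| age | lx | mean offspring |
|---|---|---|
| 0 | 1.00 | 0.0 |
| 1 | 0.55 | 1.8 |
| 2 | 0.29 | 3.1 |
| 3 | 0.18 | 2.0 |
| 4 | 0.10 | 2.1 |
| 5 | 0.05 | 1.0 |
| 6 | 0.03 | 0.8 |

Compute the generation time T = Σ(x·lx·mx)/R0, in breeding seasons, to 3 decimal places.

2.014

lx·mx: 0, 0.99, 0.899, 0.36, 0.21, 0.05, 0.024 → R0 = 2.533
x·lx·mx: 0, 0.99, 1.798, 1.08, 0.84, 0.25, 0.144 → Σ = 5.102
T = 5.102 / 2.533 = 2.014212… → 2.014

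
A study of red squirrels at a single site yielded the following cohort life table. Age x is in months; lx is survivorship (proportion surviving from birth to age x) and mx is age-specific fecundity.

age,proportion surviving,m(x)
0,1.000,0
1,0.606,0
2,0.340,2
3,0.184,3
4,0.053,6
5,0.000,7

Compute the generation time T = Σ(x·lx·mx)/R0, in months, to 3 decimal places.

2.766

lx·mx: 0, 0, 0.68, 0.552, 0.318, 0 → R0 = 1.55
x·lx·mx: 0, 0, 1.36, 1.656, 1.272, 0 → Σ = 4.288
T = 4.288 / 1.55 = 2.766452… → 2.766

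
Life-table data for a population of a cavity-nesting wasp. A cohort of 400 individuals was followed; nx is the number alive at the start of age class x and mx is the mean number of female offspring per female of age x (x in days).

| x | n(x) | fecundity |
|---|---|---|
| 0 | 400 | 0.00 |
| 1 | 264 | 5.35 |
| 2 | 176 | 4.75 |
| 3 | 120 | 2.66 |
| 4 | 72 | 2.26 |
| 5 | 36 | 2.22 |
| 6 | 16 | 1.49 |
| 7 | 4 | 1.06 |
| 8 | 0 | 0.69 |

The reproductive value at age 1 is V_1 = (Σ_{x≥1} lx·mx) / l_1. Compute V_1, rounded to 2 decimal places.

lx = nx/n0 = nx/400: 1, 0.66, 0.44, 0.3, 0.18, 0.09, 0.04, 0.01, 0
lx·mx for x ≥ 1: 3.531, 2.09, 0.798, 0.4068, 0.1998, 0.0596, 0.0106, 0 → sum = 7.0958
V_1 = 7.0958 / l_1 = 7.0958 / 0.66 = 10.751212… → 10.75

10.75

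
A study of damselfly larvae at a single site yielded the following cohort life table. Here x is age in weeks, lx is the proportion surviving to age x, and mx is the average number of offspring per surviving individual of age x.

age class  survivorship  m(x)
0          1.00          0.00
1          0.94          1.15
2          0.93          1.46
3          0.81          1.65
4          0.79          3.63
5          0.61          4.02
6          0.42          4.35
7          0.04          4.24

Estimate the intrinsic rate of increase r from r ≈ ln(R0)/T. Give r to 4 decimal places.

R0 = Σ lx·mx = 0 + 1.081 + 1.3578 + 1.3365 + 2.8677 + 2.4522 + 1.827 + 0.1696 = 11.0918
Σ x·lx·mx = 43.6871; T = 43.6871/11.0918 = 3.93868…
r ≈ ln(R0)/T = ln(11.0918)/3.93868… = 0.610916… → 0.6109

0.6109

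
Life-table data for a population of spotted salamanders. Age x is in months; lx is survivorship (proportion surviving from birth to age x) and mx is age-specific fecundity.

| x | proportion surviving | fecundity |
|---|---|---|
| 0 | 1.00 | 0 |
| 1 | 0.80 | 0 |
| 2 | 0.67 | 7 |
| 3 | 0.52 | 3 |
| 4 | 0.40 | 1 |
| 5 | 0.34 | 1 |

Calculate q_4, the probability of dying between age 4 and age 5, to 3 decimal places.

0.150

q_4 = (l_4 − l_5) / l_4 = (0.4 − 0.34) / 0.4
     = 0.06 / 0.4 = 0.15 → 0.150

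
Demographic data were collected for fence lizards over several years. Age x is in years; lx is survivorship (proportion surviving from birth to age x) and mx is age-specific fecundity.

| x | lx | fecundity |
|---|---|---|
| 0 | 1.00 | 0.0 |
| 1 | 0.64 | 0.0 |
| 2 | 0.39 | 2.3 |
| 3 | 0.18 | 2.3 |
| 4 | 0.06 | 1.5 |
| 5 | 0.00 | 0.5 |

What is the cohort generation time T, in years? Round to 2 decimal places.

2.42

lx·mx: 0, 0, 0.897, 0.414, 0.09, 0 → R0 = 1.401
x·lx·mx: 0, 0, 1.794, 1.242, 0.36, 0 → Σ = 3.396
T = 3.396 / 1.401 = 2.423983… → 2.42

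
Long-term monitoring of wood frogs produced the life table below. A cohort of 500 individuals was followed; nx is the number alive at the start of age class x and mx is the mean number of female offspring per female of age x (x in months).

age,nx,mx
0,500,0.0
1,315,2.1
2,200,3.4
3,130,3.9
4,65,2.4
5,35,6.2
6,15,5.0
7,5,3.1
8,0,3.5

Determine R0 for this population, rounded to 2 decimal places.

4.62

lx = nx/n0 = nx/500: 1, 0.63, 0.4, 0.26, 0.13, 0.07, 0.03, 0.01, 0
lx·mx by age: 0, 1.323, 1.36, 1.014, 0.312, 0.434, 0.15, 0.031, 0
R0 = Σ lx·mx = 4.624 → 4.62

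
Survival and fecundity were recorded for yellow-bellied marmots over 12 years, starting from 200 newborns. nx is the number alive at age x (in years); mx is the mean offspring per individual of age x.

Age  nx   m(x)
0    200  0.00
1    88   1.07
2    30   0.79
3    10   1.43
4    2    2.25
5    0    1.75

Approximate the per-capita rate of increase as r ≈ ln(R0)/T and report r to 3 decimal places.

lx = nx/n0 = nx/200: 1, 0.44, 0.15, 0.05, 0.01, 0
R0 = Σ lx·mx = 0 + 0.4708 + 0.1185 + 0.0715 + 0.0225 + 0 = 0.6833
Σ x·lx·mx = 1.0123; T = 1.0123/0.6833 = 1.48149…
r ≈ ln(R0)/T = ln(0.6833)/1.48149… = -0.25705… → -0.257

-0.257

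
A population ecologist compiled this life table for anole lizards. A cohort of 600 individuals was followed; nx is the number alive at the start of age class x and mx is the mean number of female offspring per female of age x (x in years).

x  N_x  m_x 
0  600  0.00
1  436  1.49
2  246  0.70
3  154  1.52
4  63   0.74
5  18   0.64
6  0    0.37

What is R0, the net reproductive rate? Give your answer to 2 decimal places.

lx = nx/n0 = nx/600: 1, 0.72667…, 0.41, 0.25667…, 0.105, 0.03, 0
lx·mx by age: 0, 1.082733…, 0.287, 0.390133…, 0.0777, 0.0192, 0
R0 = Σ lx·mx = 1.856767… → 1.86

1.86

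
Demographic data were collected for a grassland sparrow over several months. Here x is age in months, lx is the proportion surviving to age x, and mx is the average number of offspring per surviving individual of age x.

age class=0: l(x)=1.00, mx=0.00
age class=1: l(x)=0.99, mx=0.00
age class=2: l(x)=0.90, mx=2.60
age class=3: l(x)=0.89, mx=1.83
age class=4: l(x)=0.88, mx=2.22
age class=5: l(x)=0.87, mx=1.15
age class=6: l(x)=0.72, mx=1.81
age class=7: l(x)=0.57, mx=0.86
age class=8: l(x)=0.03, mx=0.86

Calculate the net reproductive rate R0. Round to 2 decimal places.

lx·mx by age: 0, 0, 2.34, 1.6287, 1.9536, 1.0005, 1.3032, 0.4902, 0.0258
R0 = Σ lx·mx = 8.742 → 8.74

8.74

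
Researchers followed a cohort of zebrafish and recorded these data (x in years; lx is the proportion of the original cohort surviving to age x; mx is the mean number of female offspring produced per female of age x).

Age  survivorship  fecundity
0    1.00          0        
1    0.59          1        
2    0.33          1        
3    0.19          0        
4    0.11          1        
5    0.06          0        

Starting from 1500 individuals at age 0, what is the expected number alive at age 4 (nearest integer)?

165

Expected survivors = N0 · l_4 = 1500 × 0.11 = 165 → 165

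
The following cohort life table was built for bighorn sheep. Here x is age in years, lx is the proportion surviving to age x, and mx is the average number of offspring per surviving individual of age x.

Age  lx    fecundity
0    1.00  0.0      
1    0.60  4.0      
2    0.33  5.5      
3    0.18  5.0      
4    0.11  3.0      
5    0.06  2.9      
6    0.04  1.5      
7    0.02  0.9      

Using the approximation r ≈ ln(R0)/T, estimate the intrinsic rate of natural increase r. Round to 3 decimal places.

R0 = Σ lx·mx = 0 + 2.4 + 1.815 + 0.9 + 0.33 + 0.174 + 0.06 + 0.018 = 5.697
Σ x·lx·mx = 11.406; T = 11.406/5.697 = 2.00211…
r ≈ ln(R0)/T = ln(5.697)/2.00211… = 0.86905… → 0.869

0.869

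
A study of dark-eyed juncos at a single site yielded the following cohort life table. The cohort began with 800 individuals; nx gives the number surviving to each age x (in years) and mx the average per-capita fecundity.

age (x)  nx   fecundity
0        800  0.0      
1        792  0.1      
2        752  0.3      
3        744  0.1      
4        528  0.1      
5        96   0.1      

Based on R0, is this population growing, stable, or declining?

declining

lx = nx/n0 = nx/800: 1, 0.99, 0.94, 0.93, 0.66, 0.12
R0 = Σ lx·mx = 0 + 0.099 + 0.282 + 0.093 + 0.066 + 0.012 = 0.552
R0 < 1, so the population is declining.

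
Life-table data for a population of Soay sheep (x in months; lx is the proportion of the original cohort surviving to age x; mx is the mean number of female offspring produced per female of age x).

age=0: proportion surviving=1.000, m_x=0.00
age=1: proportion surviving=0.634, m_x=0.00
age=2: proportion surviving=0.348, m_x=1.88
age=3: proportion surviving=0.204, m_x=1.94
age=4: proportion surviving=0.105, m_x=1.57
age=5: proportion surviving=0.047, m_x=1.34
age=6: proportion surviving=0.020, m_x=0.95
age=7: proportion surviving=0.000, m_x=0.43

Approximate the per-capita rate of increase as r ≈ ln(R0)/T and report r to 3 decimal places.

R0 = Σ lx·mx = 0 + 0 + 0.65424 + 0.39576 + 0.16485 + 0.06298 + 0.019 + 0 = 1.29683
Σ x·lx·mx = 3.58406; T = 3.58406/1.29683 = 2.76371…
r ≈ ln(R0)/T = ln(1.29683)/2.76371… = 0.09405… → 0.094

0.094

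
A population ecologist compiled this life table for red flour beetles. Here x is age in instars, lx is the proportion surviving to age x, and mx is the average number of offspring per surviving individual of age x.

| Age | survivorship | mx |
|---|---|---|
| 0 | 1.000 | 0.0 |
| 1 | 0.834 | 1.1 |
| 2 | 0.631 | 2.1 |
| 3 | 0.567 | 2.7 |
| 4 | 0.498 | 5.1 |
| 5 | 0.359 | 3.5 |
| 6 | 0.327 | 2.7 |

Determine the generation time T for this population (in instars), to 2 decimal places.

3.54

lx·mx: 0, 0.9174, 1.3251, 1.5309, 2.5398, 1.2565, 0.8829 → R0 = 8.4526
x·lx·mx: 0, 0.9174, 2.6502, 4.5927, 10.1592, 6.2825, 5.2974 → Σ = 29.8994
T = 29.8994 / 8.4526 = 3.537302… → 3.54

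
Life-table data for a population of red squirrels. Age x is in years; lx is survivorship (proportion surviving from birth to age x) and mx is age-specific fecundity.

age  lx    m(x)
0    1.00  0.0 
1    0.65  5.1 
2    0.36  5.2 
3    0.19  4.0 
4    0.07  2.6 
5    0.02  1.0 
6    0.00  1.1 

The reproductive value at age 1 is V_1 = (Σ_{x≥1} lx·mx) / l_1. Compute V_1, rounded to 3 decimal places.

9.460

lx·mx for x ≥ 1: 3.315, 1.872, 0.76, 0.182, 0.02, 0 → sum = 6.149
V_1 = 6.149 / l_1 = 6.149 / 0.65 = 9.46 → 9.460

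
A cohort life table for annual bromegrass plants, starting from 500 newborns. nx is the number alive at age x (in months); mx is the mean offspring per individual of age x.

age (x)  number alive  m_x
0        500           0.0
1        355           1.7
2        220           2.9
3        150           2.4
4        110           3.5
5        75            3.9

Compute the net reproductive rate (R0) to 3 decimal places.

lx = nx/n0 = nx/500: 1, 0.71, 0.44, 0.3, 0.22, 0.15
lx·mx by age: 0, 1.207, 1.276, 0.72, 0.77, 0.585
R0 = Σ lx·mx = 4.558 → 4.558

4.558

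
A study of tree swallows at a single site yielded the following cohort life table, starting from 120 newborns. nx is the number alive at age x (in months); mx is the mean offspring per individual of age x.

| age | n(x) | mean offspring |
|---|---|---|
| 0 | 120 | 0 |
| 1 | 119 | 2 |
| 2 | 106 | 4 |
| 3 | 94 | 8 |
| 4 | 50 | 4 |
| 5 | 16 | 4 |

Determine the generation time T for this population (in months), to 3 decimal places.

2.659

lx = nx/n0 = nx/120: 1, 0.99167…, 0.88333…, 0.78333…, 0.41667…, 0.13333…
lx·mx: 0, 1.983333…, 3.533333…, 6.266667…, 1.666667…, 0.533333… → R0 = 13.983333…
x·lx·mx: 0, 1.983333…, 7.066667…, 18.8…, 6.666667…, 2.666667… → Σ = 37.183333…
T = 37.183333… / 13.983333… = 2.659118… → 2.659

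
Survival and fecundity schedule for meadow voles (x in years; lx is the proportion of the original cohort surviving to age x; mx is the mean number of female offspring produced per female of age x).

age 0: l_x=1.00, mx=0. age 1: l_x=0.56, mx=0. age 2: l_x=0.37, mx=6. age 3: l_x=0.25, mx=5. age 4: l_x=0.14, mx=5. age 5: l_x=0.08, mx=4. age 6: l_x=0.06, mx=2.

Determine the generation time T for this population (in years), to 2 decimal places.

lx·mx: 0, 0, 2.22, 1.25, 0.7, 0.32, 0.12 → R0 = 4.61
x·lx·mx: 0, 0, 4.44, 3.75, 2.8, 1.6, 0.72 → Σ = 13.31
T = 13.31 / 4.61 = 2.887202… → 2.89

2.89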